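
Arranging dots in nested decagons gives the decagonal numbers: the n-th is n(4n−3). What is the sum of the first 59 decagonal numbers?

275530

Σ i(4i−3) = 4Σi² − 3Σi over i = 1..59.
Σi = 1770 and Σi² = 70210.
4·70210 − 3·1770 = 275530.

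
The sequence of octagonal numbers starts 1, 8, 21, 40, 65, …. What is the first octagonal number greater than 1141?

Solve n(3n−2) > 1141 for integer n.
The largest n with value ≤ 1141 is 19 (since 1045 ≤ 1141 < 1160), so the first above is n = 20, value 1160.

1160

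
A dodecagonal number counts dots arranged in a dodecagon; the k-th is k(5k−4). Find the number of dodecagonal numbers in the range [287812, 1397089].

289

The n-th dodecagonal number is n(5n−4).
Smallest index with value ≥ 287812: n = 241 (giving 289441).
Largest index with value ≤ 1397089: n = 529 (giving 1397089).
Indices 241 through 529: 289 terms.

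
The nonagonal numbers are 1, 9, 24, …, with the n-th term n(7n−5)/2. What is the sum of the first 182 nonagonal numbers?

Σ i(7i−5)/2 = (7Σi² − 5Σi) / 2 over i = 1..182.
Σi = 16653 and Σi² = 2026115.
(7·2026115 − 5·16653) / 2 = 14099540/2 = 7049770.

7049770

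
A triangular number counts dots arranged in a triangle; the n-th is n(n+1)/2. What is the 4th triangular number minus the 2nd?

7

4·5/2 = 10 and 2·3/2 = 3.
Difference: 10 − 3 = 7.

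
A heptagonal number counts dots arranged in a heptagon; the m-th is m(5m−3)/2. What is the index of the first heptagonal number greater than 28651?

Solve n(5n−3)/2 > 28651 for integer n.
The largest n with value ≤ 28651 is 107 (since 28462 ≤ 28651 < 28998), so the first above is n = 108, value 28998.

108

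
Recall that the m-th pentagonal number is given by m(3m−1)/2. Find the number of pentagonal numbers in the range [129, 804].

14

The n-th pentagonal number is n(3n−1)/2.
Smallest index with value ≥ 129: n = 10 (giving 145).
Largest index with value ≤ 804: n = 23 (giving 782).
Indices 10 through 23: 14 terms.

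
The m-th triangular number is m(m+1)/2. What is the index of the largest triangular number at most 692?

36

Solve n(n+1)/2 ≤ 692 for integer n.
n = 36 gives 666 ≤ 692, while n = 37 gives 703 > 692; so the answer is index 36.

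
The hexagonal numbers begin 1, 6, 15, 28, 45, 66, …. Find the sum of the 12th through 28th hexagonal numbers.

14076

Σ i(2i−1) = 2Σi² − Σi over i = 12..28.
Σi = 406 − 66 = 340 and Σi² = 7714 − 506 = 7208.
2·7208 − 1·340 = 14076.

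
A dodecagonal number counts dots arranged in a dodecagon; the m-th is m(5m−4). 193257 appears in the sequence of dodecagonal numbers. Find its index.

Set n(5n−4) = 193257, giving 5n² − 4n − 193257 = 0.
So n = (4 + 1966) / 10 = 1970/10 = 197.
Check: 197·(5·197 − 4) = 193257. ✓

197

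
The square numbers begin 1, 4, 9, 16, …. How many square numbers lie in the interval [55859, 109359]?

94

The n-th square number is n².
Smallest index with value ≥ 55859: n = 237 (giving 56169).
Largest index with value ≤ 109359: n = 330 (giving 108900).
Indices 237 through 330: 94 terms.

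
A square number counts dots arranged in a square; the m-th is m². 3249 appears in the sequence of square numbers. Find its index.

We need n² = 3249, so n = √3249 = 57.

57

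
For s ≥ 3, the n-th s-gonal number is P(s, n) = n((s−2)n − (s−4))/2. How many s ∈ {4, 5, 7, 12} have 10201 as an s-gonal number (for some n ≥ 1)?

1

s = 4: P(4, 101) = 10201. ✓
s = 5: P(5, 82) = 10045 and P(5, 83) = 10292; 10201 is not s-gonal.
s = 7: P(7, 64) = 10144 and P(7, 65) = 10465; 10201 is not s-gonal.
s = 12: P(12, 45) = 9945 and P(12, 46) = 10396; 10201 is not s-gonal.
Hits: s ∈ {4} → 1.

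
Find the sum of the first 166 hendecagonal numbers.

6875056

Σ i(9i−7)/2 = (9Σi² − 7Σi) / 2 over i = 1..166.
Σi = 13861 and Σi² = 1538571.
(9·1538571 − 7·13861) / 2 = 13750112/2 = 6875056.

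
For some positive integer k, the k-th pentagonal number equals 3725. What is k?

Set n(3n−1)/2 = 3725, giving 3n² − n − 7450 = 0.
So n = (1 + 299) / 6 = 300/6 = 50.

50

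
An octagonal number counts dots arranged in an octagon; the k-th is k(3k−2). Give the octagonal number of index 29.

2465

29·(3·29 − 2) = 29·85 = 2465.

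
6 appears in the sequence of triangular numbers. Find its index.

3

Set n(n+1)/2 = 6, giving n² + n − 12 = 0.
The discriminant is 1 + 8·6 = 49, and √49 = 7.
So n = (-1 + 7) / 2 = 6/2 = 3.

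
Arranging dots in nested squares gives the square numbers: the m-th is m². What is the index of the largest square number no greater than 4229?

Solve n² ≤ 4229 for integer n.
n = 65 gives 4225 ≤ 4229, while n = 66 gives 4356 > 4229; so the answer is index 65.

65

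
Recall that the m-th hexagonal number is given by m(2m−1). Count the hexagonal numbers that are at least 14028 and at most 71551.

The n-th hexagonal number is n(2n−1).
Smallest index with value ≥ 14028: n = 84 (giving 14028).
Largest index with value ≤ 71551: n = 189 (giving 71253).
Indices 84 through 189: 106 terms.

106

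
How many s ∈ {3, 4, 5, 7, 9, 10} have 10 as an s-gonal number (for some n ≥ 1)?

s = 3: P(3, 4) = 10. ✓
s = 4: P(4, 3) = 9 and P(4, 4) = 16; 10 is not s-gonal.
s = 5: P(5, 2) = 5 and P(5, 3) = 12; 10 is not s-gonal.
s = 7: P(7, 2) = 7 and P(7, 3) = 18; 10 is not s-gonal.
s = 9: P(9, 2) = 9 and P(9, 3) = 24; 10 is not s-gonal.
s = 10: P(10, 2) = 10. ✓
Hits: s ∈ {3, 10} → 2.

2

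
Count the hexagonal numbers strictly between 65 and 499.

11

The n-th hexagonal number is n(2n−1).
Smallest index with value > 65: n = 6 (giving 66).
Largest index with value < 499: n = 16 (giving 496).
Indices 6 through 16: 11 terms.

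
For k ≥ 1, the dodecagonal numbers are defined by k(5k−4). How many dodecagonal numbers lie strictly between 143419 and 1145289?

309

The n-th dodecagonal number is n(5n−4).
Smallest index with value > 143419: n = 170 (giving 143820).
Largest index with value < 1145289: n = 478 (giving 1140508).
Indices 170 through 478: 309 terms.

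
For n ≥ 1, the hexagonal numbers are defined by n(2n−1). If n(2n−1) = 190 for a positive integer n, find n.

10

Set n(2n−1) = 190, giving 2n² − n − 190 = 0.
The discriminant is 1 + 8·190 = 1521, and √1521 = 39.
So n = (1 + 39) / 4 = 40/4 = 10.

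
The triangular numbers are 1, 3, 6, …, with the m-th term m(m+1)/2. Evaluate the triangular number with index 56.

1596

The 56th triangular number is n(n+1)/2 with n = 56.
56·57/2 = 3192/2 = 1596.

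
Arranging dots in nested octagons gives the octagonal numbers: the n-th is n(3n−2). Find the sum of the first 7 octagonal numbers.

Σ i(3i−2) = 3Σi² − 2Σi over i = 1..7.
Σi = 28 and Σi² = 140.
3·140 − 2·28 = 364.

364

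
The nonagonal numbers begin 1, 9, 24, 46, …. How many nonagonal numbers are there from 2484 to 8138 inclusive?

The n-th nonagonal number is n(7n−5)/2.
Smallest index with value ≥ 2484: n = 27 (giving 2484).
Largest index with value ≤ 8138: n = 48 (giving 7944).
Indices 27 through 48: 22 terms.

22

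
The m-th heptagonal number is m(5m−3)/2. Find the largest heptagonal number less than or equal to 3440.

Solve n(5n−3)/2 ≤ 3440 for integer n.
n = 37 gives 3367 ≤ 3440, while n = 38 gives 3553 > 3440; so the answer is 3367.

3367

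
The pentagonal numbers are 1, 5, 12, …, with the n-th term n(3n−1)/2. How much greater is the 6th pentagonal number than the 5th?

Consecutive pentagonal numbers differ by 3n − 2: here 3·6 − 2 = 16.

16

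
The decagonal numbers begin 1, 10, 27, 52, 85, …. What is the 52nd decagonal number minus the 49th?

1203

52·(4·52 − 3) = 10660 and 49·(4·49 − 3) = 9457.
Difference: 10660 − 9457 = 1203.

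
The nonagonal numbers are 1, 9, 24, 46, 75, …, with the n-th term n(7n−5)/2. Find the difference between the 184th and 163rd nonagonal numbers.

25452

184·(7·184 − 5)/2 = 118036 and 163·(7·163 − 5)/2 = 92584.
Difference: 118036 − 92584 = 25452.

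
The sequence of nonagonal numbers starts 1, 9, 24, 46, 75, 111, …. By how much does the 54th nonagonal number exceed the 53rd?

372

Consecutive nonagonal numbers differ by 7n − 6: here 7·54 − 6 = 372.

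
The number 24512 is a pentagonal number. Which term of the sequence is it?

128

Set n(3n−1)/2 = 24512, giving 3n² − n − 49024 = 0.
The discriminant is 1 + 24·24512 = 588289, and √588289 = 767.
So n = (1 + 767) / 6 = 768/6 = 128.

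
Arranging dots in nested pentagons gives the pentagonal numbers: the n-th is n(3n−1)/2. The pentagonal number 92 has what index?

8

Set n(3n−1)/2 = 92, giving 3n² − n − 184 = 0.
The discriminant is 1 + 24·92 = 2209, and √2209 = 47.
So n = (1 + 47) / 6 = 48/6 = 8.
Check: 8·(3·8 − 1)/2 = 92. ✓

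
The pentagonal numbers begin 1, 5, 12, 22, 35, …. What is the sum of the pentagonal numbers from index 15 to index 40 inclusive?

31330

Σ i(3i−1)/2 = (3Σi² − Σi) / 2 over i = 15..40.
Σi = 820 − 105 = 715 and Σi² = 22140 − 1015 = 21125.
(3·21125 − 1·715) / 2 = 62660/2 = 31330.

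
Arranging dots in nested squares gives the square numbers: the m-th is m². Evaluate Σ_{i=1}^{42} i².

25585

Σ_{i=1}^{42} i² = 42·43·85/6 = 25585.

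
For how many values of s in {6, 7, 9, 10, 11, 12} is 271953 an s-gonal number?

s = 6: P(6, 369) = 271953. ✓
s = 7: P(7, 330) = 271755 and P(7, 331) = 273406; 271953 is not s-gonal.
s = 9: P(9, 279) = 271746 and P(9, 280) = 273700; 271953 is not s-gonal.
s = 10: P(10, 261) = 271701 and P(10, 262) = 273790; 271953 is not s-gonal.
s = 11: P(11, 246) = 271461 and P(11, 247) = 273676; 271953 is not s-gonal.
s = 12: P(12, 233) = 270513 and P(12, 234) = 272844; 271953 is not s-gonal.
Hits: s ∈ {6} → 1.

1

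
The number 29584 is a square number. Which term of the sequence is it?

We need n² = 29584, so n = √29584 = 172.
Check: 172² = 29584. ✓

172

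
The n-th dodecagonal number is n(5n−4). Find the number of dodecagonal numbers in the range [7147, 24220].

The n-th dodecagonal number is n(5n−4).
Smallest index with value ≥ 7147: n = 39 (giving 7449).
Largest index with value ≤ 24220: n = 70 (giving 24220).
Indices 39 through 70: 32 terms.

32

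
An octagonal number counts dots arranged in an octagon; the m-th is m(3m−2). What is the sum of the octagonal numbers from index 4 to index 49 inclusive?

Σ i(3i−2) = 3Σi² − 2Σi over i = 4..49.
Σi = 1225 − 6 = 1219 and Σi² = 40425 − 14 = 40411.
3·40411 − 2·1219 = 118795.

118795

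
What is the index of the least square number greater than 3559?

Solve n² > 3559 for integer n.
The largest n with value ≤ 3559 is 59 (since 3481 ≤ 3559 < 3600), so the first above is n = 60, value 3600.

60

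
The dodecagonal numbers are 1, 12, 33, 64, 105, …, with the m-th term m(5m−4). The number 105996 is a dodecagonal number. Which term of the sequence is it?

146

Set n(5n−4) = 105996, giving 5n² − 4n − 105996 = 0.
The discriminant is 16 + 20·105996 = 2119936, and √2119936 = 1456.
So n = (4 + 1456) / 10 = 1460/10 = 146.
Check: 146·(5·146 − 4) = 105996. ✓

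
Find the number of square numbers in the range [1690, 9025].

54

The n-th square number is n².
Smallest index with value ≥ 1690: n = 42 (giving 1764).
Largest index with value ≤ 9025: n = 95 (giving 9025).
Indices 42 through 95: 54 terms.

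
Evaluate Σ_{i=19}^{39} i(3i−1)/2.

27342

Σ i(3i−1)/2 = (3Σi² − Σi) / 2 over i = 19..39.
Σi = 780 − 171 = 609 and Σi² = 20540 − 2109 = 18431.
(3·18431 − 1·609) / 2 = 54684/2 = 27342.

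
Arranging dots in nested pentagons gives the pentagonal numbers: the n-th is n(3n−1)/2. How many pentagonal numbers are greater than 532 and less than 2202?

19

The n-th pentagonal number is n(3n−1)/2.
Smallest index with value > 532: n = 20 (giving 590).
Largest index with value < 2202: n = 38 (giving 2147).
Indices 20 through 38: 19 terms.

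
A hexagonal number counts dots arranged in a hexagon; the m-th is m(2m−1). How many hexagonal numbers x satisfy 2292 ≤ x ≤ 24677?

77

The n-th hexagonal number is n(2n−1).
Smallest index with value ≥ 2292: n = 35 (giving 2415).
Largest index with value ≤ 24677: n = 111 (giving 24531).
Indices 35 through 111: 77 terms.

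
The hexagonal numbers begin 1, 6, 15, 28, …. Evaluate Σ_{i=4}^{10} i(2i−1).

693

Σ i(2i−1) = 2Σi² − Σi over i = 4..10.
Σi = 55 − 6 = 49 and Σi² = 385 − 14 = 371.
2·371 − 1·49 = 693.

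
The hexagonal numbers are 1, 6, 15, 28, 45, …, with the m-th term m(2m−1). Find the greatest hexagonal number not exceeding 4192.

Solve n(2n−1) ≤ 4192 for integer n.
n = 46 gives 4186 ≤ 4192, while n = 47 gives 4371 > 4192; so the answer is 4186.

4186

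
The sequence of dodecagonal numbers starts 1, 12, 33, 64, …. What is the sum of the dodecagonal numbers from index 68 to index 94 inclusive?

Σ i(5i−4) = 5Σi² − 4Σi over i = 68..94.
Σi = 4465 − 2278 = 2187 and Σi² = 281295 − 102510 = 178785.
5·178785 − 4·2187 = 885177.

885177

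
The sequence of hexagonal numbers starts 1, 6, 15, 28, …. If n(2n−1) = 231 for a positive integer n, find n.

11

Set n(2n−1) = 231, giving 2n² − n − 231 = 0.
The discriminant is 1 + 8·231 = 1849, and √1849 = 43.
So n = (1 + 43) / 4 = 44/4 = 11.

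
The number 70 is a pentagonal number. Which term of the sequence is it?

Set n(3n−1)/2 = 70, giving 3n² − n − 140 = 0.
The discriminant is 1 + 24·70 = 1681, and √1681 = 41.
So n = (1 + 41) / 6 = 42/6 = 7.

7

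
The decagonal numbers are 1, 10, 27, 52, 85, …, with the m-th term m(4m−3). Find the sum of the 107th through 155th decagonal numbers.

Σ i(4i−3) = 4Σi² − 3Σi over i = 107..155.
Σi = 12090 − 5671 = 6419 and Σi² = 1253330 − 402641 = 850689.
4·850689 − 3·6419 = 3383499.

3383499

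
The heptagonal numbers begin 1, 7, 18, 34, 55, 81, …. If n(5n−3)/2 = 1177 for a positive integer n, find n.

Set n(5n−3)/2 = 1177, giving 5n² − 3n − 2354 = 0.
So n = (3 + 217) / 10 = 220/10 = 22.

22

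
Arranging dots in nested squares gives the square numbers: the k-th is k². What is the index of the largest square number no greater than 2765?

Solve n² ≤ 2765 for integer n.
n = 52 gives 2704 ≤ 2765, while n = 53 gives 2809 > 2765; so the answer is index 52.

52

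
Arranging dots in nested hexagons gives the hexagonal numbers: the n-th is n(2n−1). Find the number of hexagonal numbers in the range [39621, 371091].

291

The n-th hexagonal number is n(2n−1).
Smallest index with value ≥ 39621: n = 141 (giving 39621).
Largest index with value ≤ 371091: n = 431 (giving 371091).
Indices 141 through 431: 291 terms.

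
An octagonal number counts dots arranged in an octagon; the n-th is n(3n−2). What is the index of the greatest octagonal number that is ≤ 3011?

32

Solve n(3n−2) ≤ 3011 for integer n.
n = 32 gives 3008 ≤ 3011, while n = 33 gives 3201 > 3011; so the answer is index 32.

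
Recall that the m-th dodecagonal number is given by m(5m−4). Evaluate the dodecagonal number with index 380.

720480

380·(5·380 − 4) = 380·1896 = 720480.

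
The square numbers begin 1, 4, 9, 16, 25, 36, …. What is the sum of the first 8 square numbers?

Σ_{i=1}^{8} i² = 8·9·17/6 = 204.

204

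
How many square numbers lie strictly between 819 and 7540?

The n-th square number is n².
Smallest index with value > 819: n = 29 (giving 841).
Largest index with value < 7540: n = 86 (giving 7396).
Indices 29 through 86: 58 terms.

58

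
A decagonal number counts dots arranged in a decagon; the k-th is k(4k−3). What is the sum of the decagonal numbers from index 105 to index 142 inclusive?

2322541

Σ i(4i−3) = 4Σi² − 3Σi over i = 105..142.
Σi = 10153 − 5460 = 4693 and Σi² = 964535 − 380380 = 584155.
4·584155 − 3·4693 = 2322541.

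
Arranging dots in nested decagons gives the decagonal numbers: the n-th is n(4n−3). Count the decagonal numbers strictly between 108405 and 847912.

The n-th decagonal number is n(4n−3).
Smallest index with value > 108405: n = 166 (giving 109726).
Largest index with value < 847912: n = 460 (giving 845020).
Indices 166 through 460: 295 terms.

295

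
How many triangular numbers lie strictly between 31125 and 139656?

278

The n-th triangular number is n(n+1)/2.
Smallest index with value > 31125: n = 250 (giving 31375).
Largest index with value < 139656: n = 527 (giving 139128).
Indices 250 through 527: 278 terms.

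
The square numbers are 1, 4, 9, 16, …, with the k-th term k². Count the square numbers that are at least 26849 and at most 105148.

The n-th square number is n².
Smallest index with value ≥ 26849: n = 164 (giving 26896).
Largest index with value ≤ 105148: n = 324 (giving 104976).
Indices 164 through 324: 161 terms.

161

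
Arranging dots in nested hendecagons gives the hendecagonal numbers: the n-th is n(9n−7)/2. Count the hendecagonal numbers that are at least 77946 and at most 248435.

The n-th hendecagonal number is n(9n−7)/2.
Smallest index with value ≥ 77946: n = 132 (giving 77946).
Largest index with value ≤ 248435: n = 235 (giving 247690).
Indices 132 through 235: 104 terms.

104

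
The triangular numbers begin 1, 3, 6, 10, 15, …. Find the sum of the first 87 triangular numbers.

113564

Σ i(i+1)/2 = (Σi² + Σi) / 2 over i = 1..87.
Σi = 3828 and Σi² = 223300.
(1·223300 + 1·3828) / 2 = 227128/2 = 113564.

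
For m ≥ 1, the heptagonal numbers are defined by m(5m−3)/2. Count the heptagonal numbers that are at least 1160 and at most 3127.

The n-th heptagonal number is n(5n−3)/2.
Smallest index with value ≥ 1160: n = 22 (giving 1177).
Largest index with value ≤ 3127: n = 35 (giving 3010).
Indices 22 through 35: 14 terms.

14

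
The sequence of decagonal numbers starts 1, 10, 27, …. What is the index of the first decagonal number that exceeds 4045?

33

Solve n(4n−3) > 4045 for integer n.
The largest n with value ≤ 4045 is 32 (since 4000 ≤ 4045 < 4257), so the first above is n = 33, value 4257.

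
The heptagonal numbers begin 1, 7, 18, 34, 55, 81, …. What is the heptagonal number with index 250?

155875

The 250th heptagonal number is n(5n−3)/2 with n = 250.
250·(5·250 − 3)/2 = 250·1247/2 = 155875.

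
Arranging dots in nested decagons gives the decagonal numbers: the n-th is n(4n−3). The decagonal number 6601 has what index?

41

Set n(4n−3) = 6601, giving 4n² − 3n − 6601 = 0.
The discriminant is 9 + 16·6601 = 105625, and √105625 = 325.
So n = (3 + 325) / 8 = 328/8 = 41.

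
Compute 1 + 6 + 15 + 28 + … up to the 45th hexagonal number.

Σ i(2i−1) = 2Σi² − Σi over i = 1..45.
Σi = 1035 and Σi² = 31395.
2·31395 − 1·1035 = 61755.

61755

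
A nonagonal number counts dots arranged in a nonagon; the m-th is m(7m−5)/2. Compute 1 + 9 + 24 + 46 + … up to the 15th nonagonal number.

4040

Σ i(7i−5)/2 = (7Σi² − 5Σi) / 2 over i = 1..15.
Σi = 120 and Σi² = 1240.
(7·1240 − 5·120) / 2 = 8080/2 = 4040.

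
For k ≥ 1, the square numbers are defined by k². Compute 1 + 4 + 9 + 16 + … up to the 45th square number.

31395

Σ_{i=1}^{45} i² = 45·46·91/6 = 31395.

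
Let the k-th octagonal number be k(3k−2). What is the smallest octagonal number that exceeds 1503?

1541

Solve n(3n−2) > 1503 for integer n.
The largest n with value ≤ 1503 is 22 (since 1408 ≤ 1503 < 1541), so the first above is n = 23, value 1541.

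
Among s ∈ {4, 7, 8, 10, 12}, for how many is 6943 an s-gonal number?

s = 4: P(4, 83) = 6889 and P(4, 84) = 7056; 6943 is not s-gonal.
s = 7: P(7, 53) = 6943. ✓
s = 8: P(8, 48) = 6816 and P(8, 49) = 7105; 6943 is not s-gonal.
s = 10: P(10, 42) = 6930 and P(10, 43) = 7267; 6943 is not s-gonal.
s = 12: P(12, 37) = 6697 and P(12, 38) = 7068; 6943 is not s-gonal.
Hits: s ∈ {7} → 1.

1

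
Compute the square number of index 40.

1600

40² = 1600.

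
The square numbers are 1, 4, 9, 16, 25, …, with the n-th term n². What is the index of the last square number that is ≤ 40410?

201

Solve n² ≤ 40410 for integer n.
n = 201 gives 40401 ≤ 40410, while n = 202 gives 40804 > 40410; so the answer is index 201.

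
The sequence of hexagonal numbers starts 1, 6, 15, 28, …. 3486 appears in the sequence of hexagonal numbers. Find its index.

Set n(2n−1) = 3486, giving 2n² − n − 3486 = 0.
So n = (1 + 167) / 4 = 168/4 = 42.

42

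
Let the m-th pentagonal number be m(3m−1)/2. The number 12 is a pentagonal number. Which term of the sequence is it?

Set n(3n−1)/2 = 12, giving 3n² − n − 24 = 0.
The discriminant is 1 + 24·12 = 289, and √289 = 17.
So n = (1 + 17) / 6 = 18/6 = 3.
Check: 3·(3·3 − 1)/2 = 12. ✓

3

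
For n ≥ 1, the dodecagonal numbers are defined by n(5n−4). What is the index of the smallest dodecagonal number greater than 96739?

Solve n(5n−4) > 96739 for integer n.
The largest n with value ≤ 96739 is 139 (since 96049 ≤ 96739 < 97440), so the first above is n = 140, value 97440.

140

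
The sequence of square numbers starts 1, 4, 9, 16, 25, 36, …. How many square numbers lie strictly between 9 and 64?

The n-th square number is n².
Smallest index with value > 9: n = 4 (giving 16).
Largest index with value < 64: n = 7 (giving 49).
Indices 4 through 7: 4 terms.

4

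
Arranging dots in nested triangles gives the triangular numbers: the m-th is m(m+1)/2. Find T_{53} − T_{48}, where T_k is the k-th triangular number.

53·54/2 = 1431 and 48·49/2 = 1176.
Difference: 1431 − 1176 = 255.

255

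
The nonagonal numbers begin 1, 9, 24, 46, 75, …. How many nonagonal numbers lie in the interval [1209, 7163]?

27

The n-th nonagonal number is n(7n−5)/2.
Smallest index with value ≥ 1209: n = 19 (giving 1216).
Largest index with value ≤ 7163: n = 45 (giving 6975).
Indices 19 through 45: 27 terms.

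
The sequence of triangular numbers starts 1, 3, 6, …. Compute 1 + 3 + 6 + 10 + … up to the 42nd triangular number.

Σ i(i+1)/2 = (Σi² + Σi) / 2 over i = 1..42.
Σi = 903 and Σi² = 25585.
(1·25585 + 1·903) / 2 = 26488/2 = 13244.

13244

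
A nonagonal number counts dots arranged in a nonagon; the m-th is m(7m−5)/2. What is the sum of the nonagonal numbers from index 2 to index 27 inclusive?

23309

Σ i(7i−5)/2 = (7Σi² − 5Σi) / 2 over i = 2..27.
Σi = 378 − 1 = 377 and Σi² = 6930 − 1 = 6929.
(7·6929 − 5·377) / 2 = 46618/2 = 23309.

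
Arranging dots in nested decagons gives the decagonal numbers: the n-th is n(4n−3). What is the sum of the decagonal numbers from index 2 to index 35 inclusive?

57749

Σ i(4i−3) = 4Σi² − 3Σi over i = 2..35.
Σi = 630 − 1 = 629 and Σi² = 14910 − 1 = 14909.
4·14909 − 3·629 = 57749.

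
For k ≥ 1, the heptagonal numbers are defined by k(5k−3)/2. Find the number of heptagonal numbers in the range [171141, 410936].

The n-th heptagonal number is n(5n−3)/2.
Smallest index with value ≥ 171141: n = 262 (giving 171217).
Largest index with value ≤ 410936: n = 405 (giving 409455).
Indices 262 through 405: 144 terms.

144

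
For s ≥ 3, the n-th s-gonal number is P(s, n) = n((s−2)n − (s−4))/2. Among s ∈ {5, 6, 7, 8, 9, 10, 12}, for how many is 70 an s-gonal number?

s = 5: P(5, 7) = 70. ✓
s = 6: P(6, 6) = 66 and P(6, 7) = 91; 70 is not s-gonal.
s = 7: P(7, 5) = 55 and P(7, 6) = 81; 70 is not s-gonal.
s = 8: P(8, 5) = 65 and P(8, 6) = 96; 70 is not s-gonal.
s = 9: P(9, 4) = 46 and P(9, 5) = 75; 70 is not s-gonal.
s = 10: P(10, 4) = 52 and P(10, 5) = 85; 70 is not s-gonal.
s = 12: P(12, 4) = 64 and P(12, 5) = 105; 70 is not s-gonal.
Hits: s ∈ {5} → 1.

1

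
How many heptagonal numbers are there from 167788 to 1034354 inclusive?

The n-th heptagonal number is n(5n−3)/2.
Smallest index with value ≥ 167788: n = 260 (giving 168610).
Largest index with value ≤ 1034354: n = 643 (giving 1032658).
Indices 260 through 643: 384 terms.

384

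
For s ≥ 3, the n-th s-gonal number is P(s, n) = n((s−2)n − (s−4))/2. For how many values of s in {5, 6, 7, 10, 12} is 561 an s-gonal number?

s = 5: P(5, 19) = 532 and P(5, 20) = 590; 561 is not s-gonal.
s = 6: P(6, 17) = 561. ✓
s = 7: P(7, 15) = 540 and P(7, 16) = 616; 561 is not s-gonal.
s = 10: P(10, 12) = 540 and P(10, 13) = 637; 561 is not s-gonal.
s = 12: P(12, 11) = 561. ✓
Hits: s ∈ {6, 12} → 2.

2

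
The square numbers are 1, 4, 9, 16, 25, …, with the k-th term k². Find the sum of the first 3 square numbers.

Σ_{i=1}^{3} i² = 3·4·7/6 = 14.

14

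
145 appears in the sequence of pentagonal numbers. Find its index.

Set n(3n−1)/2 = 145, giving 3n² − n − 290 = 0.
The discriminant is 1 + 24·145 = 3481, and √3481 = 59.
So n = (1 + 59) / 6 = 60/6 = 10.
Check: 10·(3·10 − 1)/2 = 145. ✓

10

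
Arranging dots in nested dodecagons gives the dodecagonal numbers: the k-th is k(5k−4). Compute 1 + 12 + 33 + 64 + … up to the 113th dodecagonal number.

2411081

Σ i(5i−4) = 5Σi² − 4Σi over i = 1..113.
Σi = 6441 and Σi² = 487369.
5·487369 − 4·6441 = 2411081.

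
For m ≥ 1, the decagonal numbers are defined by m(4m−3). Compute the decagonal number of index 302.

363910

The 302nd decagonal number is n(4n−3) with n = 302.
302·(4·302 − 3) = 302·1205 = 363910.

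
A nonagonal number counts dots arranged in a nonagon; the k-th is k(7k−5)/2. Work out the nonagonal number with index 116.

46806

116·(7·116 − 5)/2 = 116·807/2 = 46806.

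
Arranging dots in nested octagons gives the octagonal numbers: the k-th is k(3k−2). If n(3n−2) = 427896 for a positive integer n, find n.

Set n(3n−2) = 427896, giving 3n² − 2n − 427896 = 0.
So n = (2 + 2266) / 6 = 2268/6 = 378.

378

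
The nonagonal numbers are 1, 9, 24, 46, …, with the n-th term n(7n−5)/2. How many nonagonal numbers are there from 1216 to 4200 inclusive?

17

The n-th nonagonal number is n(7n−5)/2.
Smallest index with value ≥ 1216: n = 19 (giving 1216).
Largest index with value ≤ 4200: n = 35 (giving 4200).
Indices 19 through 35: 17 terms.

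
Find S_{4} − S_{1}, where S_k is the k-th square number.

4² = 16 and 1² = 1.
Difference: 16 − 1 = 15.

15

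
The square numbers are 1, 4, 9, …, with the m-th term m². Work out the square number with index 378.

142884

The 378th square number is n² with n = 378.
378² = 142884.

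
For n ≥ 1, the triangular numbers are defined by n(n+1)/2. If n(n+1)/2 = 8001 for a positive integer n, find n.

126

Set n(n+1)/2 = 8001, giving n² + n − 16002 = 0.
So n = (-1 + 253) / 2 = 252/2 = 126.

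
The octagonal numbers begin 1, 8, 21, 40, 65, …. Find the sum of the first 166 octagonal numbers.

Σ i(3i−2) = 3Σi² − 2Σi over i = 1..166.
Σi = 13861 and Σi² = 1538571.
3·1538571 − 2·13861 = 4587991.

4587991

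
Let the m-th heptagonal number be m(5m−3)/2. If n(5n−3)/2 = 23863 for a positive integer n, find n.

Set n(5n−3)/2 = 23863, giving 5n² − 3n − 47726 = 0.
The discriminant is 9 + 40·23863 = 954529, and √954529 = 977.
So n = (3 + 977) / 10 = 980/10 = 98.

98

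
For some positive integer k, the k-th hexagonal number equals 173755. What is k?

295

Set n(2n−1) = 173755, giving 2n² − n − 173755 = 0.
The discriminant is 1 + 8·173755 = 1390041, and √1390041 = 1179.
So n = (1 + 1179) / 4 = 1180/4 = 295.
Check: 295·(2·295 − 1) = 173755. ✓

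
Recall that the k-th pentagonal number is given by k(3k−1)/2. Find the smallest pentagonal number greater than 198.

Solve n(3n−1)/2 > 198 for integer n.
The largest n with value ≤ 198 is 11 (since 176 ≤ 198 < 210), so the first above is n = 12, value 210.

210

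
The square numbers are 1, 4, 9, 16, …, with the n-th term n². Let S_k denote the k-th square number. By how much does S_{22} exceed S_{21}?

43

n² − (n−1)² = 2n − 1, so 22² − 21² = 2·22 − 1 = 43.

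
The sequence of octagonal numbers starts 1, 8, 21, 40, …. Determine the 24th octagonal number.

The 24th octagonal number is n(3n−2) with n = 24.
24·(3·24 − 2) = 24·70 = 1680.

1680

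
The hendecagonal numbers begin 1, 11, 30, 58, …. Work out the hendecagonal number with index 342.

342·(9·342 − 7)/2 = 342·3071/2 = 525141.

525141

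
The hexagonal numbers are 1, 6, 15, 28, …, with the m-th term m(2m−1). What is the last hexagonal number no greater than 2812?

2701

Solve n(2n−1) ≤ 2812 for integer n.
n = 37 gives 2701 ≤ 2812, while n = 38 gives 2850 > 2812; so the answer is 2701.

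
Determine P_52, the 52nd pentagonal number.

4030

The 52nd pentagonal number is n(3n−1)/2 with n = 52.
52·(3·52 − 1)/2 = 52·155/2 = 4030.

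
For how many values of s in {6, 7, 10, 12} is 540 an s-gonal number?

s = 6: P(6, 16) = 496 and P(6, 17) = 561; 540 is not s-gonal.
s = 7: P(7, 15) = 540. ✓
s = 10: P(10, 12) = 540. ✓
s = 12: P(12, 10) = 460 and P(12, 11) = 561; 540 is not s-gonal.
Hits: s ∈ {7, 10} → 2.

2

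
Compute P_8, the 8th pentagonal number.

92

8·(3·8 − 1)/2 = 8·23/2 = 92.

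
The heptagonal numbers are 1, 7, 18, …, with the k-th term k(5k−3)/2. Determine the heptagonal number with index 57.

57·(5·57 − 3)/2 = 57·282/2 = 57·141 = 8037.

8037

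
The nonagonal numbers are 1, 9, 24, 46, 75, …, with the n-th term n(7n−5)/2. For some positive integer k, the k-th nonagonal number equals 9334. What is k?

Set n(7n−5)/2 = 9334, giving 7n² − 5n − 18668 = 0.
So n = (5 + 723) / 14 = 728/14 = 52.
Check: 52·(7·52 − 5)/2 = 9334. ✓

52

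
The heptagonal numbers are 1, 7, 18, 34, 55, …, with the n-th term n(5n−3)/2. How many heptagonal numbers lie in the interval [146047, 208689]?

The n-th heptagonal number is n(5n−3)/2.
Smallest index with value ≥ 146047: n = 242 (giving 146047).
Largest index with value ≤ 208689: n = 289 (giving 208369).
Indices 242 through 289: 48 terms.

48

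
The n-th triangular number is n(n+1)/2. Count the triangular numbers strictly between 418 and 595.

5

The n-th triangular number is n(n+1)/2.
Smallest index with value > 418: n = 29 (giving 435).
Largest index with value < 595: n = 33 (giving 561).
Indices 29 through 33: 5 terms.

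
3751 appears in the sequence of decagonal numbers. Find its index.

Set n(4n−3) = 3751, giving 4n² − 3n − 3751 = 0.
The discriminant is 9 + 16·3751 = 60025, and √60025 = 245.
So n = (3 + 245) / 8 = 248/8 = 31.

31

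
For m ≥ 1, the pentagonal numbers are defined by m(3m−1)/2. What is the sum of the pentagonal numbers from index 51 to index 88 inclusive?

Σ i(3i−1)/2 = (3Σi² − Σi) / 2 over i = 51..88.
Σi = 3916 − 1275 = 2641 and Σi² = 231044 − 42925 = 188119.
(3·188119 − 1·2641) / 2 = 561716/2 = 280858.

280858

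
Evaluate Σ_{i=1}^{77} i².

155155

Σ_{i=1}^{77} i² = 77·78·155/6 = 155155.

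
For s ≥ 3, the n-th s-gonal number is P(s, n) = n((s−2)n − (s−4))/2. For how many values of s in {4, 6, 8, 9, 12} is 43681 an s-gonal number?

2

s = 4: P(4, 209) = 43681. ✓
s = 6: P(6, 148) = 43660 and P(6, 149) = 44253; 43681 is not s-gonal.
s = 8: P(8, 121) = 43681. ✓
s = 9: P(9, 112) = 43624 and P(9, 113) = 44409; 43681 is not s-gonal.
s = 12: P(12, 93) = 42873 and P(12, 94) = 43804; 43681 is not s-gonal.
Hits: s ∈ {4, 8} → 2.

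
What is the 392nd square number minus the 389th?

392² = 153664 and 389² = 151321.
Difference: 153664 − 151321 = 2343.

2343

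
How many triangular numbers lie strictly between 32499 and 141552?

277

The n-th triangular number is n(n+1)/2.
Smallest index with value > 32499: n = 255 (giving 32640).
Largest index with value < 141552: n = 531 (giving 141246).
Indices 255 through 531: 277 terms.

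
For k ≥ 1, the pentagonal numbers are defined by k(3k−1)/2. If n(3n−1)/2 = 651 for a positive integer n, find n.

Set n(3n−1)/2 = 651, giving 3n² − n − 1302 = 0.
The discriminant is 1 + 24·651 = 15625, and √15625 = 125.
So n = (1 + 125) / 6 = 126/6 = 21.
Check: 21·(3·21 − 1)/2 = 651. ✓

21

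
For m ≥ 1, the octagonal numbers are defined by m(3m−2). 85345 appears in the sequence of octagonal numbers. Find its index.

169

Set n(3n−2) = 85345, giving 3n² − 2n − 85345 = 0.
The discriminant is 4 + 12·85345 = 1024144, and √1024144 = 1012.
So n = (2 + 1012) / 6 = 1014/6 = 169.
Check: 169·(3·169 − 2) = 85345. ✓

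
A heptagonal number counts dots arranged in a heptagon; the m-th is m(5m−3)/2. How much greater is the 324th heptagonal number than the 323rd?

1616

Consecutive heptagonal numbers differ by 5n − 4: here 5·324 − 4 = 1616.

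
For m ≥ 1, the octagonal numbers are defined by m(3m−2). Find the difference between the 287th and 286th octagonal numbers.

Consecutive octagonal numbers differ by 6n − 5: here 6·287 − 5 = 1717.

1717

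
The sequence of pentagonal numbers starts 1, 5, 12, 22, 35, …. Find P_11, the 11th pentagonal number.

176

The 11th pentagonal number is n(3n−1)/2 with n = 11.
11·(3·11 − 1)/2 = 11·32/2 = 11·16 = 176.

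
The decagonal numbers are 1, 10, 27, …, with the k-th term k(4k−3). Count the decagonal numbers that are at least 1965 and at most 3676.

The n-th decagonal number is n(4n−3).
Smallest index with value ≥ 1965: n = 23 (giving 2047).
Largest index with value ≤ 3676: n = 30 (giving 3510).
Indices 23 through 30: 8 terms.

8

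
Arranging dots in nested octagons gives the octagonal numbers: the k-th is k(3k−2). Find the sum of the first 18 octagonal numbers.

5985

Σ i(3i−2) = 3Σi² − 2Σi over i = 1..18.
Σi = 171 and Σi² = 2109.
3·2109 − 2·171 = 5985.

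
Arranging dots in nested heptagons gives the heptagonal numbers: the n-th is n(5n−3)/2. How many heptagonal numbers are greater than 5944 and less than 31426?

The n-th heptagonal number is n(5n−3)/2.
Smallest index with value > 5944: n = 50 (giving 6175).
Largest index with value < 31426: n = 112 (giving 31192).
Indices 50 through 112: 63 terms.

63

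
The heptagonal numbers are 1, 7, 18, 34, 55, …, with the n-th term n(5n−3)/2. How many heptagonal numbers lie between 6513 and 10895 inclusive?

15

The n-th heptagonal number is n(5n−3)/2.
Smallest index with value ≥ 6513: n = 52 (giving 6682).
Largest index with value ≤ 10895: n = 66 (giving 10791).
Indices 52 through 66: 15 terms.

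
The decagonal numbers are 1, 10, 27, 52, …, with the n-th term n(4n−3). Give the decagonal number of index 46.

The 46th decagonal number is n(4n−3) with n = 46.
46·(4·46 − 3) = 46·181 = 8326.

8326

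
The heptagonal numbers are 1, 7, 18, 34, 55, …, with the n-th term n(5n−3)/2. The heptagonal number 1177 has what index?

22

Set n(5n−3)/2 = 1177, giving 5n² − 3n − 2354 = 0.
The discriminant is 9 + 40·1177 = 47089, and √47089 = 217.
So n = (3 + 217) / 10 = 220/10 = 22.
Check: 22·(5·22 − 3)/2 = 1177. ✓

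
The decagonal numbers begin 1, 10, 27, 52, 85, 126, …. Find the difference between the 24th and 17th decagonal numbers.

1127

24·(4·24 − 3) = 2232 and 17·(4·17 − 3) = 1105.
Difference: 2232 − 1105 = 1127.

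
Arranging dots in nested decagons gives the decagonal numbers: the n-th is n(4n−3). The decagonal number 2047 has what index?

Set n(4n−3) = 2047, giving 4n² − 3n − 2047 = 0.
The discriminant is 9 + 16·2047 = 32761, and √32761 = 181.
So n = (3 + 181) / 8 = 184/8 = 23.

23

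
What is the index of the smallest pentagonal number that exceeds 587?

20

Solve n(3n−1)/2 > 587 for integer n.
The largest n with value ≤ 587 is 19 (since 532 ≤ 587 < 590), so the first above is n = 20, value 590.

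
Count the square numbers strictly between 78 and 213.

6

The n-th square number is n².
Smallest index with value > 78: n = 9 (giving 81).
Largest index with value < 213: n = 14 (giving 196).
Indices 9 through 14: 6 terms.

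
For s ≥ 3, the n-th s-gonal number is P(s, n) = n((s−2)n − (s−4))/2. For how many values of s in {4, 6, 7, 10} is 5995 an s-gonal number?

1

s = 4: P(4, 77) = 5929 and P(4, 78) = 6084; 5995 is not s-gonal.
s = 6: P(6, 55) = 5995. ✓
s = 7: P(7, 49) = 5929 and P(7, 50) = 6175; 5995 is not s-gonal.
s = 10: P(10, 39) = 5967 and P(10, 40) = 6280; 5995 is not s-gonal.
Hits: s ∈ {6} → 1.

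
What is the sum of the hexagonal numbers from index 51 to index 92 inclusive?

Σ i(2i−1) = 2Σi² − Σi over i = 51..92.
Σi = 4278 − 1275 = 3003 and Σi² = 263810 − 42925 = 220885.
2·220885 − 1·3003 = 438767.

438767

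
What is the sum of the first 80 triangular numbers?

88560

Σ i(i+1)/2 = (Σi² + Σi) / 2 over i = 1..80.
Σi = 3240 and Σi² = 173880.
(1·173880 + 1·3240) / 2 = 177120/2 = 88560.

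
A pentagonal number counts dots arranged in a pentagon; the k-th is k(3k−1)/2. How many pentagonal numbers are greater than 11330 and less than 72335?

132

The n-th pentagonal number is n(3n−1)/2.
Smallest index with value > 11330: n = 88 (giving 11572).
Largest index with value < 72335: n = 219 (giving 71832).
Indices 88 through 219: 132 terms.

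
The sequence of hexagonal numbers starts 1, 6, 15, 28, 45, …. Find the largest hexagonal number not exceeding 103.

Solve n(2n−1) ≤ 103 for integer n.
n = 7 gives 91 ≤ 103, while n = 8 gives 120 > 103; so the answer is 91.

91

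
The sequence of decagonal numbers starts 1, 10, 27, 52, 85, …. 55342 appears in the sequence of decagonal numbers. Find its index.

118

Set n(4n−3) = 55342, giving 4n² − 3n − 55342 = 0.
The discriminant is 9 + 16·55342 = 885481, and √885481 = 941.
So n = (3 + 941) / 8 = 944/8 = 118.
Check: 118·(4·118 − 3) = 55342. ✓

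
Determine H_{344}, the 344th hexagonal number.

236328

The 344th hexagonal number is n(2n−1) with n = 344.
344·(2·344 − 1) = 344·687 = 236328.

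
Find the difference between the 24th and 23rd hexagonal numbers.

93

Consecutive hexagonal numbers differ by 4n − 3: here 4·24 − 3 = 93.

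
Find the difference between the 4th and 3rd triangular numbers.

4

Consecutive triangular numbers differ by n: T_{4} − T_{3} = 4.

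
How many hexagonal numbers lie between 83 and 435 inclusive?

The n-th hexagonal number is n(2n−1).
Smallest index with value ≥ 83: n = 7 (giving 91).
Largest index with value ≤ 435: n = 15 (giving 435).
Indices 7 through 15: 9 terms.

9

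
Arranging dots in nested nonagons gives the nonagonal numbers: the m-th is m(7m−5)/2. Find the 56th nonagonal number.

10836

The 56th nonagonal number is n(7n−5)/2 with n = 56.
56·(7·56 − 5)/2 = 56·387/2 = 10836.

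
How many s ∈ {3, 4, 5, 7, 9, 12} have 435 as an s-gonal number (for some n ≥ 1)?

1

s = 3: P(3, 29) = 435. ✓
s = 4: P(4, 20) = 400 and P(4, 21) = 441; 435 is not s-gonal.
s = 5: P(5, 17) = 425 and P(5, 18) = 477; 435 is not s-gonal.
s = 7: P(7, 13) = 403 and P(7, 14) = 469; 435 is not s-gonal.
s = 9: P(9, 11) = 396 and P(9, 12) = 474; 435 is not s-gonal.
s = 12: P(12, 9) = 369 and P(12, 10) = 460; 435 is not s-gonal.
Hits: s ∈ {3} → 1.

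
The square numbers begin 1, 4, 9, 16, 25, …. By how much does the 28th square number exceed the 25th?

28² = 784 and 25² = 625.
Difference: 784 − 625 = 159.

159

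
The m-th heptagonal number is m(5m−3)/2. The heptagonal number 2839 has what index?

34

Set n(5n−3)/2 = 2839, giving 5n² − 3n − 5678 = 0.
So n = (3 + 337) / 10 = 340/10 = 34.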